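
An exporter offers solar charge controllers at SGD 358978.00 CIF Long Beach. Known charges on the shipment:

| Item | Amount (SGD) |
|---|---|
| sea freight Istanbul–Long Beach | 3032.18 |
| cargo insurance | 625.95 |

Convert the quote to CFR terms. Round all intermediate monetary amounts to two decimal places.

CFR price: SGD 358352.05

Not relevant to the conversion: freight — on the seller under both CIF and CFR; already in the CIF price and stays in the CFR price.
From CIF to CFR, the seller no longer bears: insurance.
CFR price = 358978.00 − 625.95 = 358352.05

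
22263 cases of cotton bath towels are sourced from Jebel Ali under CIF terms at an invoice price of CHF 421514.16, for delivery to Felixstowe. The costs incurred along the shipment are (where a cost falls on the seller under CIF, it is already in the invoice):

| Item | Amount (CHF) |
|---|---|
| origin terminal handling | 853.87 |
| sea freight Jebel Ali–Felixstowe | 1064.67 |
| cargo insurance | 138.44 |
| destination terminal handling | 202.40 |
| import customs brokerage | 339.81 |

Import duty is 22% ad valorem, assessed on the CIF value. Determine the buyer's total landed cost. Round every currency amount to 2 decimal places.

CIF: the seller pays costs through ocean freight and marine insurance to the destination port.
Already in the invoice (seller's account under CIF): origin terminal, freight, insurance — exclude.
The CIF price already equals the CIF value: 421514.16
Import duty = 421514.16 × 22% = 92733.12
Buyer bears: destination terminal 202.40 + brokerage 339.81 + duty 92733.12 = 93275.33
Landed cost = invoice 421514.16 + 93275.33 = 514789.49

Total landed cost: CHF 514789.49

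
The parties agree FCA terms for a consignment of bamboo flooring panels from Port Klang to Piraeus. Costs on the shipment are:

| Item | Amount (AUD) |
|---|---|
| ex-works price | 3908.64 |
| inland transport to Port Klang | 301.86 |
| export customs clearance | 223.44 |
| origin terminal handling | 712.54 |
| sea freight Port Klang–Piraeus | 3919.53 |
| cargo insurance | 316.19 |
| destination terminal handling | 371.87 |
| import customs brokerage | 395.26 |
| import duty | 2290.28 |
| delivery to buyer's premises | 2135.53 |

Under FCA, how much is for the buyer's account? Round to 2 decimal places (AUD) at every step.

Buyer's account: AUD 10141.20

FCA: the seller delivers export-cleared goods to the carrier; the buyer bears costs from that point.
Seller's account: goods 3908.64 + inland to port 301.86 + export clearance 223.44 = 4433.94
Buyer's account: origin terminal 712.54 + freight 3919.53 + insurance 316.19 + destination terminal 371.87 + brokerage 395.26 + duty 2290.28 + delivery 2135.53 = 10141.20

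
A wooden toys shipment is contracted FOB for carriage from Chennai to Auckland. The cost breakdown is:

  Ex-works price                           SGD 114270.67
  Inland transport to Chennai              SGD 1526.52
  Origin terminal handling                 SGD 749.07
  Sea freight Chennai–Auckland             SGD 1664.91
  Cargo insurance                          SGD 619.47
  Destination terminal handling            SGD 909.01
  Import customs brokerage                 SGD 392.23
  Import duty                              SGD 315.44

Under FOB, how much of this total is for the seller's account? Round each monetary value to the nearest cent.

Seller's account: SGD 116546.26

FOB: the seller bears costs until goods are on board at the origin port; the buyer bears freight, insurance and all costs thereafter.
Seller's account: goods 114270.67 + inland to port 1526.52 + origin terminal 749.07 = 116546.26
Buyer's account: freight 1664.91 + insurance 619.47 + destination terminal 909.01 + brokerage 392.23 + duty 315.44 = 3901.06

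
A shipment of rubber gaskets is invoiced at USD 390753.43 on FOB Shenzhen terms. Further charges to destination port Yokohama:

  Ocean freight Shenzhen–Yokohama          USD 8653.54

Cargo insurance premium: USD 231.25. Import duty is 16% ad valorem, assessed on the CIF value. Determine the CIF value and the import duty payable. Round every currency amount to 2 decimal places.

CIF = FOB price + freight + insurance
CIF = 390753.43 + 8653.54 + 231.25 = 399638.22
Import duty = 399638.22 × 16% = 63942.12

CIF value: USD 399638.22; import duty: USD 63942.12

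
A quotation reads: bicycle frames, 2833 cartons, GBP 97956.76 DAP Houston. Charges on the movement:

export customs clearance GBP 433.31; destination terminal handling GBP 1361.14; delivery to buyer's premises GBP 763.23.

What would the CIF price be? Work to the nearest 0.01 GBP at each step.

CIF price: GBP 95832.39

Not relevant to the conversion: export clearance — on the seller under both DAP and CIF; already in the DAP price and stays in the CIF price.
From DAP to CIF, the seller no longer bears: destination terminal, delivery.
CIF price = 97956.76 − 1361.14 − 763.23 = 95832.39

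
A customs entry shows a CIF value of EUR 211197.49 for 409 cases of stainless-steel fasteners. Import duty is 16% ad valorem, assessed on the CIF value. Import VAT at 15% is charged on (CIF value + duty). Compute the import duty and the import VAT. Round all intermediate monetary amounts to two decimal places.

Import duty = 211197.49 × 16% = 33791.60
VAT base = CIF + duty = 211197.49 + 33791.60 = 244989.09
Import VAT = 244989.09 × 15% = 36748.36

Import duty: EUR 33791.60; import VAT: EUR 36748.36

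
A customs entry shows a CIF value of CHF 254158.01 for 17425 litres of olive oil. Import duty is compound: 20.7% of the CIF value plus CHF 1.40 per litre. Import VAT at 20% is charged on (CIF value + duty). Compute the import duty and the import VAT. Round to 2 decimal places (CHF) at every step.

Import duty: CHF 77005.71; import VAT: CHF 66232.74

Ad valorem component: 254158.01 × 20.7% = 52610.71
Specific component: 17425 × 1.40 = 24395.00
Import duty = 52610.71 + 24395.00 = 77005.71
VAT base = CIF + duty = 254158.01 + 77005.71 = 331163.72
Import VAT = 331163.72 × 20% = 66232.74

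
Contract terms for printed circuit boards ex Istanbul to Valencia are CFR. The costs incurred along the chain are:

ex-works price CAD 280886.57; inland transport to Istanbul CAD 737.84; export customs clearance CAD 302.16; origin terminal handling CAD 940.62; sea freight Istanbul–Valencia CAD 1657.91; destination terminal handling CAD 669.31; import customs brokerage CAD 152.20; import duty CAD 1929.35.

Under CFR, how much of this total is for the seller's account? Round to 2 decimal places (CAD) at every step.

Seller's account: CAD 284525.10

CFR: the seller pays costs through ocean freight to the destination port, but not insurance.
Seller's account: goods 280886.57 + inland to port 737.84 + export clearance 302.16 + origin terminal 940.62 + freight 1657.91 = 284525.10
Buyer's account: destination terminal 669.31 + brokerage 152.20 + duty 1929.35 = 2750.86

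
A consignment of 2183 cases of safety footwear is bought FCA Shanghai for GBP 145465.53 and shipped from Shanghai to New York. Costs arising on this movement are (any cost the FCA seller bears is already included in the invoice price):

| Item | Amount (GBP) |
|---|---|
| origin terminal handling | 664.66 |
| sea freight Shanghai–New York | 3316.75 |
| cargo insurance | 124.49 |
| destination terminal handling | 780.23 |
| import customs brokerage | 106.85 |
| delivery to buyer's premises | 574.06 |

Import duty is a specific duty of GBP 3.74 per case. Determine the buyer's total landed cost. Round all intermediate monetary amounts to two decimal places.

Total landed cost: GBP 159196.99

FCA: the seller delivers export-cleared goods to the carrier; the buyer bears costs from that point.
CIF value = FCA price + origin terminal + freight + insurance = 145465.53 + 664.66 + 3316.75 + 124.49 = 149571.43
Import duty = 2183 × 3.74 = 8164.42
Buyer bears: origin terminal 664.66 + freight 3316.75 + insurance 124.49 + destination terminal 780.23 + brokerage 106.85 + delivery 574.06 + duty 8164.42 = 13731.46
Landed cost = invoice 145465.53 + 13731.46 = 159196.99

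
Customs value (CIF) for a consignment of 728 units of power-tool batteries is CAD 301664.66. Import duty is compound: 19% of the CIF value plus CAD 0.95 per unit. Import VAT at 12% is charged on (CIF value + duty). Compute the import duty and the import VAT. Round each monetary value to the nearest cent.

Ad valorem component: 301664.66 × 19% = 57316.29
Specific component: 728 × 0.95 = 691.60
Import duty = 57316.29 + 691.60 = 58007.89
VAT base = CIF + duty = 301664.66 + 58007.89 = 359672.55
Import VAT = 359672.55 × 12% = 43160.71

Import duty: CAD 58007.89; import VAT: CAD 43160.71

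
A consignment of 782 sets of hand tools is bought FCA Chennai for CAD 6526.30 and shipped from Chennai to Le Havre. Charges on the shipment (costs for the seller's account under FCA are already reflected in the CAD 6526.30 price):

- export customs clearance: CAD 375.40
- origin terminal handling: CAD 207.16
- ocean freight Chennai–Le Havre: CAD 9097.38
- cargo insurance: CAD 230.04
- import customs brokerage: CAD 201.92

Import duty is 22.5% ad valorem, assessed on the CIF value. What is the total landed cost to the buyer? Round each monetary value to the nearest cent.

FCA: the seller delivers export-cleared goods to the carrier; the buyer bears costs from that point.
Already in the invoice (seller's account under FCA): export clearance — exclude.
CIF value = FCA price + origin terminal + freight + insurance = 6526.30 + 207.16 + 9097.38 + 230.04 = 16060.88
Import duty = 16060.88 × 22.5% = 3613.70
Buyer bears: origin terminal 207.16 + freight 9097.38 + insurance 230.04 + brokerage 201.92 + duty 3613.70 = 13350.20
Landed cost = invoice 6526.30 + 13350.20 = 19876.50

Total landed cost: CAD 19876.50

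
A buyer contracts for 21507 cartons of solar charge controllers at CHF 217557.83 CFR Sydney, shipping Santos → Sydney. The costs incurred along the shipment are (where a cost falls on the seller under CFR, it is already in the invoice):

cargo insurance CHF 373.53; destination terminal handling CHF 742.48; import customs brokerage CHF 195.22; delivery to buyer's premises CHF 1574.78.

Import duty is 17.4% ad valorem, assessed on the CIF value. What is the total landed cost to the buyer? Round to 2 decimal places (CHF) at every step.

CFR: the seller pays costs through ocean freight to the destination port, but not insurance.
CIF value = CFR price + insurance = 217557.83 + 373.53 = 217931.36
Import duty = 217931.36 × 17.4% = 37920.06
Buyer bears: insurance 373.53 + destination terminal 742.48 + brokerage 195.22 + delivery 1574.78 + duty 37920.06 = 40806.07
Landed cost = invoice 217557.83 + 40806.07 = 258363.90

Total landed cost: CHF 258363.90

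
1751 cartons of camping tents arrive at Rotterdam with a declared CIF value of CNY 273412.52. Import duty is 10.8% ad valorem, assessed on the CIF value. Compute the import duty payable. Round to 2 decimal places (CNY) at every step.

Import duty = 273412.52 × 10.8% = 29528.55

Import duty: CNY 29528.55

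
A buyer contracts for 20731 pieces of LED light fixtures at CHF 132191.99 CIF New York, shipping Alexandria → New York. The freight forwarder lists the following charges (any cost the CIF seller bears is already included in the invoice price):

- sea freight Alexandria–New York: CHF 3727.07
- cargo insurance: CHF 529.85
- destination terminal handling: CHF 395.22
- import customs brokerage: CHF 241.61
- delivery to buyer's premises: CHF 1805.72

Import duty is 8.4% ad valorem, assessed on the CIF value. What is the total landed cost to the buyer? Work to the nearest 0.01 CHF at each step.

CIF: the seller pays costs through ocean freight and marine insurance to the destination port.
Already in the invoice (seller's account under CIF): freight, insurance — exclude.
The CIF price already equals the CIF value: 132191.99
Import duty = 132191.99 × 8.4% = 11104.13
Buyer bears: destination terminal 395.22 + brokerage 241.61 + delivery 1805.72 + duty 11104.13 = 13546.68
Landed cost = invoice 132191.99 + 13546.68 = 145738.67

Total landed cost: CHF 145738.67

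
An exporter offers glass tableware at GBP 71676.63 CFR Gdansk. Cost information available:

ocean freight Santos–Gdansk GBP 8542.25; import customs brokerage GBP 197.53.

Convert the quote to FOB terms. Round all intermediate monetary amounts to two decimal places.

Not relevant to the conversion: brokerage — on the buyer under both terms; not part of either seller's price.
From CFR to FOB, the seller no longer bears: freight.
FOB price = 71676.63 − 8542.25 = 63134.38

FOB price: GBP 63134.38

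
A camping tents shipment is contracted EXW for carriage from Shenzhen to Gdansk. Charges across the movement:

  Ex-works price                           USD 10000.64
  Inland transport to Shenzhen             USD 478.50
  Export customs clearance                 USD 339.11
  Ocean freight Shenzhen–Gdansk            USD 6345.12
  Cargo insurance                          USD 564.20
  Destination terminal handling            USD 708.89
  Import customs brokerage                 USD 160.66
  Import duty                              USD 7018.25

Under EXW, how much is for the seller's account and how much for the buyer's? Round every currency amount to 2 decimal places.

Seller: USD 10000.64; buyer: USD 15614.73

EXW: the seller makes goods available at their premises; the buyer bears all onward costs.
Seller's account: goods 10000.64 = 10000.64
Buyer's account: inland to port 478.50 + export clearance 339.11 + freight 6345.12 + insurance 564.20 + destination terminal 708.89 + brokerage 160.66 + duty 7018.25 = 15614.73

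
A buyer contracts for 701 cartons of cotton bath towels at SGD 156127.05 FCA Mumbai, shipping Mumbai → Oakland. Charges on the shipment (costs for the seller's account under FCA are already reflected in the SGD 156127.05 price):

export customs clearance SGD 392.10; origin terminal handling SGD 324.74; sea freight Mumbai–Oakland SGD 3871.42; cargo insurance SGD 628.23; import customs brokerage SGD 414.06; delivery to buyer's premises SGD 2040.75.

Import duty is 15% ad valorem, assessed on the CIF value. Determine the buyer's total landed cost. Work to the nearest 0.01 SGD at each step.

Total landed cost: SGD 187548.97

FCA: the seller delivers export-cleared goods to the carrier; the buyer bears costs from that point.
Already in the invoice (seller's account under FCA): export clearance — exclude.
CIF value = FCA price + origin terminal + freight + insurance = 156127.05 + 324.74 + 3871.42 + 628.23 = 160951.44
Import duty = 160951.44 × 15% = 24142.72
Buyer bears: origin terminal 324.74 + freight 3871.42 + insurance 628.23 + brokerage 414.06 + delivery 2040.75 + duty 24142.72 = 31421.92
Landed cost = invoice 156127.05 + 31421.92 = 187548.97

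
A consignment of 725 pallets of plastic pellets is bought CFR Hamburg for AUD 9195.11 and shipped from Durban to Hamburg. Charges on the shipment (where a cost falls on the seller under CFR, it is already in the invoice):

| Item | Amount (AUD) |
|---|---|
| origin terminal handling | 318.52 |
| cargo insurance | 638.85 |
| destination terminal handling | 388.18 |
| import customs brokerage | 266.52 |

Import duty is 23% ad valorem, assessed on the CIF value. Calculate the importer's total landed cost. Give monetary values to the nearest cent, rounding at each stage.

CFR: the seller pays costs through ocean freight to the destination port, but not insurance.
Already in the invoice (seller's account under CFR): origin terminal — exclude.
CIF value = CFR price + insurance = 9195.11 + 638.85 = 9833.96
Import duty = 9833.96 × 23% = 2261.81
Buyer bears: insurance 638.85 + destination terminal 388.18 + brokerage 266.52 + duty 2261.81 = 3555.36
Landed cost = invoice 9195.11 + 3555.36 = 12750.47

Total landed cost: AUD 12750.47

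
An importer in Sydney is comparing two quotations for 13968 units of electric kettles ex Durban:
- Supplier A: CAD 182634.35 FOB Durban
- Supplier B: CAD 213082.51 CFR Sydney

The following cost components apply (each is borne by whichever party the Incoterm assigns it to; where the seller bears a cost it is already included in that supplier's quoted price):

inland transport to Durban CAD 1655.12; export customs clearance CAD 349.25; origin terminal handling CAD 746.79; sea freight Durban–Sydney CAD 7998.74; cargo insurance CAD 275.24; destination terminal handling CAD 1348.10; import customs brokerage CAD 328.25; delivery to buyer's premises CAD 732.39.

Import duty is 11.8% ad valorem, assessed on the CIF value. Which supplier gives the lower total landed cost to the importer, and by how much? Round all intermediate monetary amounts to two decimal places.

Supplier A is cheaper by CAD 25098.45

Supplier A (FOB):
CIF value = FOB price + freight + insurance = 182634.35 + 7998.74 + 275.24 = 190908.33
Import duty = 190908.33 × 11.8% = 22527.18
Buyer bears (A): 7998.74 + 275.24 + 1348.10 + 328.25 + 732.39 = 10682.72
Landed cost (A) = invoice 182634.35 + 10682.72 + duty 22527.18 = 215844.25
Supplier B (CFR):
CIF value = CFR price + insurance = 213082.51 + 275.24 = 213357.75
Import duty = 213357.75 × 11.8% = 25176.21
Buyer bears (B): 275.24 + 1348.10 + 328.25 + 732.39 = 2683.98
Landed cost (B) = invoice 213082.51 + 2683.98 + duty 25176.21 = 240942.70
Difference = |215844.25 − 240942.70| = 25098.45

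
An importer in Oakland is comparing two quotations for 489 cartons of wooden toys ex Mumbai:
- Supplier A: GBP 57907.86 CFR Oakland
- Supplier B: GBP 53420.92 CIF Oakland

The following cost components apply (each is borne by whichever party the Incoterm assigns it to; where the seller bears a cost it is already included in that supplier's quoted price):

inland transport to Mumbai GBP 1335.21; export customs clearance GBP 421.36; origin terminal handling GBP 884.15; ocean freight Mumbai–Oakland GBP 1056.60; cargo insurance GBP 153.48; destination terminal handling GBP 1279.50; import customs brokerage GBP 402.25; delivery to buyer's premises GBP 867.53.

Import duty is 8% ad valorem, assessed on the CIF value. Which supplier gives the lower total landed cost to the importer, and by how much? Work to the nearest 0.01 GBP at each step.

Supplier A (CFR):
CIF value = CFR price + insurance = 57907.86 + 153.48 = 58061.34
Import duty = 58061.34 × 8% = 4644.91
Buyer bears (A): 153.48 + 1279.50 + 402.25 + 867.53 = 2702.76
Landed cost (A) = invoice 57907.86 + 2702.76 + duty 4644.91 = 65255.53
Supplier B (CIF):
The CIF price already equals the CIF value: 53420.92
Import duty = 53420.92 × 8% = 4273.67
Buyer bears (B): 1279.50 + 402.25 + 867.53 = 2549.28
Landed cost (B) = invoice 53420.92 + 2549.28 + duty 4273.67 = 60243.87
Difference = |65255.53 − 60243.87| = 5011.66

Supplier B is cheaper by GBP 5011.66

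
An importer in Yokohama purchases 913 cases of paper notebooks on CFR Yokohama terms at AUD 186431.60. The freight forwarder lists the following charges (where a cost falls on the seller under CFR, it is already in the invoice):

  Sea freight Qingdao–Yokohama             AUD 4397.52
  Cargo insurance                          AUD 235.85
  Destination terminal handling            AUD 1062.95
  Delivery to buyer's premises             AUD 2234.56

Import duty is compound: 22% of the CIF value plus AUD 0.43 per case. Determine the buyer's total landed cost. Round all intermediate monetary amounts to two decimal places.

CFR: the seller pays costs through ocean freight to the destination port, but not insurance.
Already in the invoice (seller's account under CFR): freight — exclude.
CIF value = CFR price + insurance = 186431.60 + 235.85 = 186667.45
Ad valorem component: 186667.45 × 22% = 41066.84
Specific component: 913 × 0.43 = 392.59
Import duty = 41066.84 + 392.59 = 41459.43
Buyer bears: insurance 235.85 + destination terminal 1062.95 + delivery 2234.56 + duty 41459.43 = 44992.79
Landed cost = invoice 186431.60 + 44992.79 = 231424.39

Total landed cost: AUD 231424.39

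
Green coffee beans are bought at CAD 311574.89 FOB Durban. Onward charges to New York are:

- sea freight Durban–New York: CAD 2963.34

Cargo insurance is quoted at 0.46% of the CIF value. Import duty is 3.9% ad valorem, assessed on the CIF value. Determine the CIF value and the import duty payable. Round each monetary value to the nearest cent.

CIF value: CAD 315991.79; import duty: CAD 12323.68

Let C be the CIF value. C = FOB price + freight + 0.46% × C
C − 0.46% × C = 311574.89 + 2963.34
0.9954 × C = 314538.23
C = 314538.23 / 0.9954 = 315991.79
Insurance premium = 0.46% × 315991.79 = 1453.56
Import duty = 315991.79 × 3.9% = 12323.68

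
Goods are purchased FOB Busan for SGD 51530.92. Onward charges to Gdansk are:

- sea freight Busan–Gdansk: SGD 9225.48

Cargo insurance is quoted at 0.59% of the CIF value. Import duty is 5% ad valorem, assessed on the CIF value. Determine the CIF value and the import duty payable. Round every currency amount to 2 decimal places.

CIF value: SGD 61116.99; import duty: SGD 3055.85

Let C be the CIF value. C = FOB price + freight + 0.59% × C
C − 0.59% × C = 51530.92 + 9225.48
0.9941 × C = 60756.40
C = 60756.40 / 0.9941 = 61116.99
Insurance premium = 0.59% × 61116.99 = 360.59
Import duty = 61116.99 × 5% = 3055.85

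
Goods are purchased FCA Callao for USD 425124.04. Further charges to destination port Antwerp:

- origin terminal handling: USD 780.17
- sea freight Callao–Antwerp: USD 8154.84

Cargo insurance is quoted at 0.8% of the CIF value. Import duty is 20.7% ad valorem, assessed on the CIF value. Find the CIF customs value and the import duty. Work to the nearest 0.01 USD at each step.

CIF value: USD 437559.53; import duty: USD 90574.82

Let C be the CIF value. C = FCA price + pre-shipment costs + freight + 0.8% × C
C − 0.8% × C = 425124.04 + 780.17 + 8154.84
0.992 × C = 434059.05
C = 434059.05 / 0.992 = 437559.53
Insurance premium = 0.8% × 437559.53 = 3500.48
Import duty = 437559.53 × 20.7% = 90574.82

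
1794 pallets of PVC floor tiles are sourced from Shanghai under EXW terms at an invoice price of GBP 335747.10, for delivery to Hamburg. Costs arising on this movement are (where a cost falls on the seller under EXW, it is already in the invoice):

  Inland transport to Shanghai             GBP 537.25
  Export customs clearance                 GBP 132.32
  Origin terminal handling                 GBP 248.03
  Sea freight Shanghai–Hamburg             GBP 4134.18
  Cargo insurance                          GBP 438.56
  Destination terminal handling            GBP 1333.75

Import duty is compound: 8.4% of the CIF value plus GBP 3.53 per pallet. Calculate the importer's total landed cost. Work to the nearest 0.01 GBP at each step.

Total landed cost: GBP 377567.95

EXW: the seller makes goods available at their premises; the buyer bears all onward costs.
CIF value = EXW price + inland to port + export clearance + origin terminal + freight + insurance = 335747.10 + 537.25 + 132.32 + 248.03 + 4134.18 + 438.56 = 341237.44
Ad valorem component: 341237.44 × 8.4% = 28663.94
Specific component: 1794 × 3.53 = 6332.82
Import duty = 28663.94 + 6332.82 = 34996.76
Buyer bears: inland to port 537.25 + export clearance 132.32 + origin terminal 248.03 + freight 4134.18 + insurance 438.56 + destination terminal 1333.75 + duty 34996.76 = 41820.85
Landed cost = invoice 335747.10 + 41820.85 = 377567.95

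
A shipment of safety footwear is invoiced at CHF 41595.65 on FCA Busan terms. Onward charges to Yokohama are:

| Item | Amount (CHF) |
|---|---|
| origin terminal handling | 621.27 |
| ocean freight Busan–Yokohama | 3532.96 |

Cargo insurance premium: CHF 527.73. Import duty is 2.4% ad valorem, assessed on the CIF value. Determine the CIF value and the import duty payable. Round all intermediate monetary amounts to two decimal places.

CIF = FCA price + pre-shipment costs + freight + insurance
CIF = 41595.65 + 621.27 + 3532.96 + 527.73 = 46277.61
Import duty = 46277.61 × 2.4% = 1110.66

CIF value: CHF 46277.61; import duty: CHF 1110.66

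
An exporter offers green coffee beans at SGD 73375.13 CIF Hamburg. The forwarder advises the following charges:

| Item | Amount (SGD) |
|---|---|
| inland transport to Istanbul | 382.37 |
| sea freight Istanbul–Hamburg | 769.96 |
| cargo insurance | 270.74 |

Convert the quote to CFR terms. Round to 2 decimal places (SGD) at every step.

Not relevant to the conversion: freight, inland to port — on the seller under both CIF and CFR; already in the CIF price and stays in the CFR price.
From CIF to CFR, the seller no longer bears: insurance.
CFR price = 73375.13 − 270.74 = 73104.39

CFR price: SGD 73104.39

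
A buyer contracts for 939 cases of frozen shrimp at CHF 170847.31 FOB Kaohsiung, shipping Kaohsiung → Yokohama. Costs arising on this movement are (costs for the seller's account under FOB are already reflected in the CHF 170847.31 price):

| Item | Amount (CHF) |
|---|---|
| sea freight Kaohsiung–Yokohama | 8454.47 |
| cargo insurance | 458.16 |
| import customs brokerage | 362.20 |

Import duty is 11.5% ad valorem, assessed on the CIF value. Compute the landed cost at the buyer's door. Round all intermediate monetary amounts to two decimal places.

FOB: the seller bears costs until goods are on board at the origin port; the buyer bears freight, insurance and all costs thereafter.
CIF value = FOB price + freight + insurance = 170847.31 + 8454.47 + 458.16 = 179759.94
Import duty = 179759.94 × 11.5% = 20672.39
Buyer bears: freight 8454.47 + insurance 458.16 + brokerage 362.20 + duty 20672.39 = 29947.22
Landed cost = invoice 170847.31 + 29947.22 = 200794.53

Total landed cost: CHF 200794.53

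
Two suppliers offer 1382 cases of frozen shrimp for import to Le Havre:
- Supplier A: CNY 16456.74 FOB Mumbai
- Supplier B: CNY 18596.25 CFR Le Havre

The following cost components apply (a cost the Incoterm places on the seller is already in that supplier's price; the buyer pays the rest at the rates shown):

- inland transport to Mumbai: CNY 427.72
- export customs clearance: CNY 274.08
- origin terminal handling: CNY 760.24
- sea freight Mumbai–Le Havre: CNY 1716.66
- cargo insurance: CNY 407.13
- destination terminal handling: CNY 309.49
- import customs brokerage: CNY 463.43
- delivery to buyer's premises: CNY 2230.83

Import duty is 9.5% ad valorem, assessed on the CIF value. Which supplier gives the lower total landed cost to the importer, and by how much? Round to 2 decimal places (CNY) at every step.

Supplier A is cheaper by CNY 463.02

Supplier A (FOB):
CIF value = FOB price + freight + insurance = 16456.74 + 1716.66 + 407.13 = 18580.53
Import duty = 18580.53 × 9.5% = 1765.15
Buyer bears (A): 1716.66 + 407.13 + 309.49 + 463.43 + 2230.83 = 5127.54
Landed cost (A) = invoice 16456.74 + 5127.54 + duty 1765.15 = 23349.43
Supplier B (CFR):
CIF value = CFR price + insurance = 18596.25 + 407.13 = 19003.38
Import duty = 19003.38 × 9.5% = 1805.32
Buyer bears (B): 407.13 + 309.49 + 463.43 + 2230.83 = 3410.88
Landed cost (B) = invoice 18596.25 + 3410.88 + duty 1805.32 = 23812.45
Difference = |23349.43 − 23812.45| = 463.02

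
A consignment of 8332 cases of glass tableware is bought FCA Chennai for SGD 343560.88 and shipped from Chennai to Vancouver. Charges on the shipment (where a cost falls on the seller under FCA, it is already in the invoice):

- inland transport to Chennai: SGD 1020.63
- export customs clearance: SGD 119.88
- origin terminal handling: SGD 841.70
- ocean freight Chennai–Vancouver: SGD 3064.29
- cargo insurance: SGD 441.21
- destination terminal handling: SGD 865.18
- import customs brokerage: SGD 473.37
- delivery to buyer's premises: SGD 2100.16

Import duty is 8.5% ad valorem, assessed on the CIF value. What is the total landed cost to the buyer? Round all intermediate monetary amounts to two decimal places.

FCA: the seller delivers export-cleared goods to the carrier; the buyer bears costs from that point.
Already in the invoice (seller's account under FCA): inland to port, export clearance — exclude.
CIF value = FCA price + origin terminal + freight + insurance = 343560.88 + 841.70 + 3064.29 + 441.21 = 347908.08
Import duty = 347908.08 × 8.5% = 29572.19
Buyer bears: origin terminal 841.70 + freight 3064.29 + insurance 441.21 + destination terminal 865.18 + brokerage 473.37 + delivery 2100.16 + duty 29572.19 = 37358.10
Landed cost = invoice 343560.88 + 37358.10 = 380918.98

Total landed cost: SGD 380918.98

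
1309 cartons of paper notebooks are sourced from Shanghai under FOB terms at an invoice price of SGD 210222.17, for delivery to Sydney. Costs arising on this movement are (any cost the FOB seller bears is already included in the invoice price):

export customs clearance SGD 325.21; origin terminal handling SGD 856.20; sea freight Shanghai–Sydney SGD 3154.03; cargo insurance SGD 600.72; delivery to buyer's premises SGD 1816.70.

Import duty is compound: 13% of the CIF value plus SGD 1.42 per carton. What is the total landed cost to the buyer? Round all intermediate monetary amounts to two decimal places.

FOB: the seller bears costs until goods are on board at the origin port; the buyer bears freight, insurance and all costs thereafter.
Already in the invoice (seller's account under FOB): export clearance, origin terminal — exclude.
CIF value = FOB price + freight + insurance = 210222.17 + 3154.03 + 600.72 = 213976.92
Ad valorem component: 213976.92 × 13% = 27817.00
Specific component: 1309 × 1.42 = 1858.78
Import duty = 27817.00 + 1858.78 = 29675.78
Buyer bears: freight 3154.03 + insurance 600.72 + delivery 1816.70 + duty 29675.78 = 35247.23
Landed cost = invoice 210222.17 + 35247.23 = 245469.40

Total landed cost: SGD 245469.40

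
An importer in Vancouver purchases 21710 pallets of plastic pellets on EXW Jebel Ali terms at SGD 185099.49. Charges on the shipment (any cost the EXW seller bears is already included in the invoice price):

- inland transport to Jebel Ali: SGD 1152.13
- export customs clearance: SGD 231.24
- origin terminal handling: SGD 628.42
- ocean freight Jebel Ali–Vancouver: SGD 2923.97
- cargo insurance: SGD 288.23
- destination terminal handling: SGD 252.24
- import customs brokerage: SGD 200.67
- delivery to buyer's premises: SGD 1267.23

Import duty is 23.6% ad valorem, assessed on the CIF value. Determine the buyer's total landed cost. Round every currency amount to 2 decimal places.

Total landed cost: SGD 236959.96

EXW: the seller makes goods available at their premises; the buyer bears all onward costs.
CIF value = EXW price + inland to port + export clearance + origin terminal + freight + insurance = 185099.49 + 1152.13 + 231.24 + 628.42 + 2923.97 + 288.23 = 190323.48
Import duty = 190323.48 × 23.6% = 44916.34
Buyer bears: inland to port 1152.13 + export clearance 231.24 + origin terminal 628.42 + freight 2923.97 + insurance 288.23 + destination terminal 252.24 + brokerage 200.67 + delivery 1267.23 + duty 44916.34 = 51860.47
Landed cost = invoice 185099.49 + 51860.47 = 236959.96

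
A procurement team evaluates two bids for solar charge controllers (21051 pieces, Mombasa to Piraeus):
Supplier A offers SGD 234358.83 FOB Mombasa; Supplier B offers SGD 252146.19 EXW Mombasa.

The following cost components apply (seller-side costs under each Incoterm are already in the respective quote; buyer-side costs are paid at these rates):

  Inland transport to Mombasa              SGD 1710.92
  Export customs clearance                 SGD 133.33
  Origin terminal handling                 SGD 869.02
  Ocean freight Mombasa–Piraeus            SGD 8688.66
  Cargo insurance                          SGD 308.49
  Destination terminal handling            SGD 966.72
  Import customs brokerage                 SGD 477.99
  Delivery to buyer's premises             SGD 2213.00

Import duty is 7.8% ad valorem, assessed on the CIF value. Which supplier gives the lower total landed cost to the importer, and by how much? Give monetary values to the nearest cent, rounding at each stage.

Supplier A (FOB):
CIF value = FOB price + freight + insurance = 234358.83 + 8688.66 + 308.49 = 243355.98
Import duty = 243355.98 × 7.8% = 18981.77
Buyer bears (A): 8688.66 + 308.49 + 966.72 + 477.99 + 2213.00 = 12654.86
Landed cost (A) = invoice 234358.83 + 12654.86 + duty 18981.77 = 265995.46
Supplier B (EXW):
CIF value = EXW price + inland to port + export clearance + origin terminal + freight + insurance = 252146.19 + 1710.92 + 133.33 + 869.02 + 8688.66 + 308.49 = 263856.61
Import duty = 263856.61 × 7.8% = 20580.82
Buyer bears (B): 1710.92 + 133.33 + 869.02 + 8688.66 + 308.49 + 966.72 + 477.99 + 2213.00 = 15368.13
Landed cost (B) = invoice 252146.19 + 15368.13 + duty 20580.82 = 288095.14
Difference = |265995.46 − 288095.14| = 22099.68

Supplier A is cheaper by SGD 22099.68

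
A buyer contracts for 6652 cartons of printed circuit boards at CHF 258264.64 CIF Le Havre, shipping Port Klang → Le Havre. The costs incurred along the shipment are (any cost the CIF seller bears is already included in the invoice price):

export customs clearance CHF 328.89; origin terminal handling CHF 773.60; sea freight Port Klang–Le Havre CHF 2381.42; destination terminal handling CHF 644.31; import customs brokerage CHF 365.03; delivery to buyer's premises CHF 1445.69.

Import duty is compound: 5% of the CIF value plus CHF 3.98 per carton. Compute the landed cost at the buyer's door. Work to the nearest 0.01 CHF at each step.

Total landed cost: CHF 300107.86

CIF: the seller pays costs through ocean freight and marine insurance to the destination port.
Already in the invoice (seller's account under CIF): export clearance, origin terminal, freight — exclude.
The CIF price already equals the CIF value: 258264.64
Ad valorem component: 258264.64 × 5% = 12913.23
Specific component: 6652 × 3.98 = 26474.96
Import duty = 12913.23 + 26474.96 = 39388.19
Buyer bears: destination terminal 644.31 + brokerage 365.03 + delivery 1445.69 + duty 39388.19 = 41843.22
Landed cost = invoice 258264.64 + 41843.22 = 300107.86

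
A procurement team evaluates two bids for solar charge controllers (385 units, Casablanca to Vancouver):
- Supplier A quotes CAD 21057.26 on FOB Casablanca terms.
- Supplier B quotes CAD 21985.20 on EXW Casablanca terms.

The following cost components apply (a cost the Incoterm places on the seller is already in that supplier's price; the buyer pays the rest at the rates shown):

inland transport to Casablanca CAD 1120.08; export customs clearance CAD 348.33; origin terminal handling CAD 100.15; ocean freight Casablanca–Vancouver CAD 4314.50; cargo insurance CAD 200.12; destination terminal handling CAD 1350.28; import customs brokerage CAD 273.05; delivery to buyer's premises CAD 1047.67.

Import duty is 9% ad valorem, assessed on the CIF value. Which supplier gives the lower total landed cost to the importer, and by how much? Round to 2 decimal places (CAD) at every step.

Supplier A (FOB):
CIF value = FOB price + freight + insurance = 21057.26 + 4314.50 + 200.12 = 25571.88
Import duty = 25571.88 × 9% = 2301.47
Buyer bears (A): 4314.50 + 200.12 + 1350.28 + 273.05 + 1047.67 = 7185.62
Landed cost (A) = invoice 21057.26 + 7185.62 + duty 2301.47 = 30544.35
Supplier B (EXW):
CIF value = EXW price + inland to port + export clearance + origin terminal + freight + insurance = 21985.20 + 1120.08 + 348.33 + 100.15 + 4314.50 + 200.12 = 28068.38
Import duty = 28068.38 × 9% = 2526.15
Buyer bears (B): 1120.08 + 348.33 + 100.15 + 4314.50 + 200.12 + 1350.28 + 273.05 + 1047.67 = 8754.18
Landed cost (B) = invoice 21985.20 + 8754.18 + duty 2526.15 = 33265.53
Difference = |30544.35 − 33265.53| = 2721.18

Supplier A is cheaper by CAD 2721.18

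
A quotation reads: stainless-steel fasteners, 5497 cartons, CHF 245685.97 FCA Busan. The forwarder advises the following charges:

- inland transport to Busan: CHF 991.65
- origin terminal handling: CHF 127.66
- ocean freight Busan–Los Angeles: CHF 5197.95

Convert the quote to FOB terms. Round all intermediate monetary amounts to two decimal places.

FOB price: CHF 245813.63

Not relevant to the conversion: inland to port — on the seller under both FCA and FOB; already in the FCA price and stays in the FOB price. freight — on the buyer under both terms; not part of either seller's price.
From FCA to FOB, the seller additionally bears: origin terminal.
FOB price = 245685.97 + 127.66 = 245813.63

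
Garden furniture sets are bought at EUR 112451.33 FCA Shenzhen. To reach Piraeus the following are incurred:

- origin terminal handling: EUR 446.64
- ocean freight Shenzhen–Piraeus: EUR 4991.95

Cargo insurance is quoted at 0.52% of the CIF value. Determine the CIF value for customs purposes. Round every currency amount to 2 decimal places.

CIF value: EUR 118506.15

Let C be the CIF value. C = FCA price + pre-shipment costs + freight + 0.52% × C
C − 0.52% × C = 112451.33 + 446.64 + 4991.95
0.9948 × C = 117889.92
C = 117889.92 / 0.9948 = 118506.15
Insurance premium = 0.52% × 118506.15 = 616.23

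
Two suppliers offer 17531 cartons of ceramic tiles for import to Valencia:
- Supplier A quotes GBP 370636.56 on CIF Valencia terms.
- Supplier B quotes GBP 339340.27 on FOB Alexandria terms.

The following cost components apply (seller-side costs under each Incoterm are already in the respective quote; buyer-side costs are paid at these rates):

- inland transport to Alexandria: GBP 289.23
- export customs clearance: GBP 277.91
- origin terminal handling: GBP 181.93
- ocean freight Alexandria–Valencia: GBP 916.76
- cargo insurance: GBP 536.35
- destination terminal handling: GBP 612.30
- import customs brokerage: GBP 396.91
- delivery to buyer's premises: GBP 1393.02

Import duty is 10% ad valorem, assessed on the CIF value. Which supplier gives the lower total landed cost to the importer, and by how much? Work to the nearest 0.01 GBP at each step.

Supplier A (CIF):
The CIF price already equals the CIF value: 370636.56
Import duty = 370636.56 × 10% = 37063.66
Buyer bears (A): 612.30 + 396.91 + 1393.02 = 2402.23
Landed cost (A) = invoice 370636.56 + 2402.23 + duty 37063.66 = 410102.45
Supplier B (FOB):
CIF value = FOB price + freight + insurance = 339340.27 + 916.76 + 536.35 = 340793.38
Import duty = 340793.38 × 10% = 34079.34
Buyer bears (B): 916.76 + 536.35 + 612.30 + 396.91 + 1393.02 = 3855.34
Landed cost (B) = invoice 339340.27 + 3855.34 + duty 34079.34 = 377274.95
Difference = |410102.45 − 377274.95| = 32827.50

Supplier B is cheaper by GBP 32827.50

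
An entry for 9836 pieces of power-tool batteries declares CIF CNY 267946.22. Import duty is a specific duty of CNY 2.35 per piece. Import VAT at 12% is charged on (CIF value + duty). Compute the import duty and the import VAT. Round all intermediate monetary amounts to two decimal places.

Import duty: CNY 23114.60; import VAT: CNY 34927.30

Import duty = 9836 × 2.35 = 23114.60
VAT base = CIF + duty = 267946.22 + 23114.60 = 291060.82
Import VAT = 291060.82 × 12% = 34927.30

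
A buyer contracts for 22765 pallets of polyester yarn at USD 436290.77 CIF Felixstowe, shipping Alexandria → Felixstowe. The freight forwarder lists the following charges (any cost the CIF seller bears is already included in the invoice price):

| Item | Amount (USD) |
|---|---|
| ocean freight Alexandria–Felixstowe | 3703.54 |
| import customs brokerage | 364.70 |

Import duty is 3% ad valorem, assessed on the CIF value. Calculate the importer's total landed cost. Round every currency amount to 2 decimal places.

Total landed cost: USD 449744.19

CIF: the seller pays costs through ocean freight and marine insurance to the destination port.
Already in the invoice (seller's account under CIF): freight — exclude.
The CIF price already equals the CIF value: 436290.77
Import duty = 436290.77 × 3% = 13088.72
Buyer bears: brokerage 364.70 + duty 13088.72 = 13453.42
Landed cost = invoice 436290.77 + 13453.42 = 449744.19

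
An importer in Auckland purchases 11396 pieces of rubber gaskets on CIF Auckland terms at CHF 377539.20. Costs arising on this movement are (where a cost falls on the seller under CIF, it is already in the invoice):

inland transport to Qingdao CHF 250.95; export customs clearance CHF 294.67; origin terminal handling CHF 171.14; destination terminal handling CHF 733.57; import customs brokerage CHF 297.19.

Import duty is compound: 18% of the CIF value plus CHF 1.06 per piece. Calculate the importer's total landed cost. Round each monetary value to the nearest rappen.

CIF: the seller pays costs through ocean freight and marine insurance to the destination port.
Already in the invoice (seller's account under CIF): inland to port, export clearance, origin terminal — exclude.
The CIF price already equals the CIF value: 377539.20
Ad valorem component: 377539.20 × 18% = 67957.06
Specific component: 11396 × 1.06 = 12079.76
Import duty = 67957.06 + 12079.76 = 80036.82
Buyer bears: destination terminal 733.57 + brokerage 297.19 + duty 80036.82 = 81067.58
Landed cost = invoice 377539.20 + 81067.58 = 458606.78

Total landed cost: CHF 458606.78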